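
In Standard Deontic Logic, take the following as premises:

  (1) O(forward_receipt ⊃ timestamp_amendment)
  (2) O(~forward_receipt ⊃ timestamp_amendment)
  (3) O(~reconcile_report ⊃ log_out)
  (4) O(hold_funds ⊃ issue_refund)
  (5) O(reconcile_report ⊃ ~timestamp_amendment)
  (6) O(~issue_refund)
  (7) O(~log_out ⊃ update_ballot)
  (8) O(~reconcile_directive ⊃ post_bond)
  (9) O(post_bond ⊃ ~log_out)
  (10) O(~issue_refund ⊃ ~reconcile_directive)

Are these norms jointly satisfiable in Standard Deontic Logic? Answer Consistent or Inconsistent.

Inconsistent

Premises 1 and 2 are O(forward_receipt ⊃ timestamp_amendment) and O(~forward_receipt ⊃ timestamp_amendment); every ideal world satisfies forward_receipt or ~forward_receipt, so in either case timestamp_amendment holds — hence O(timestamp_amendment).
The contrapositive of premise 5 (O(reconcile_report ⊃ ~timestamp_amendment)) is O(timestamp_amendment ⊃ ~reconcile_report), and O(timestamp_amendment) is already established, so O(~reconcile_report).
Applying K to premise 3 (O(~reconcile_report ⊃ log_out)) and O(~reconcile_report) yields O(log_out).
Premise 9 is O(post_bond ⊃ ~log_out); contrapositively O(log_out ⊃ ~post_bond). Since O(log_out) holds, K gives O(~post_bond).
The contrapositive of premise 8 (O(~reconcile_directive ⊃ post_bond)) is O(~post_bond ⊃ reconcile_directive), and O(~post_bond) is already established, so O(reconcile_directive).
Premise 10, O(~issue_refund ⊃ ~reconcile_directive), contraposes to O(reconcile_directive ⊃ issue_refund); with O(reconcile_directive) we get O(issue_refund).
Yet premise 6 states O(~issue_refund).
We now have both O(issue_refund) and O(~issue_refund) — issue_refund is simultaneously obligatory and forbidden, violating the D-axiom.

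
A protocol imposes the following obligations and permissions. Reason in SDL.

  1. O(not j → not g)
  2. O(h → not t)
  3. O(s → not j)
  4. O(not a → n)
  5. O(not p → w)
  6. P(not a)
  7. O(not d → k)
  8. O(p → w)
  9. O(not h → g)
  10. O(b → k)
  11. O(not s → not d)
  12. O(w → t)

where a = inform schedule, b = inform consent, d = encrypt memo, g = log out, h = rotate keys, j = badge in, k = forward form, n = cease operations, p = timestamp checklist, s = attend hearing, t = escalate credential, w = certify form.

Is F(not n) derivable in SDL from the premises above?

Premise 4 is O(not a → n), but O(not a) is not derivable from the premises (the permission P(not a) asserts only not O(a), not O(not a)), so it does not yield O(n).
No other premise forces O(n). An ideal world satisfying every premise can still have not n true, so F(not n) is not derivable.

No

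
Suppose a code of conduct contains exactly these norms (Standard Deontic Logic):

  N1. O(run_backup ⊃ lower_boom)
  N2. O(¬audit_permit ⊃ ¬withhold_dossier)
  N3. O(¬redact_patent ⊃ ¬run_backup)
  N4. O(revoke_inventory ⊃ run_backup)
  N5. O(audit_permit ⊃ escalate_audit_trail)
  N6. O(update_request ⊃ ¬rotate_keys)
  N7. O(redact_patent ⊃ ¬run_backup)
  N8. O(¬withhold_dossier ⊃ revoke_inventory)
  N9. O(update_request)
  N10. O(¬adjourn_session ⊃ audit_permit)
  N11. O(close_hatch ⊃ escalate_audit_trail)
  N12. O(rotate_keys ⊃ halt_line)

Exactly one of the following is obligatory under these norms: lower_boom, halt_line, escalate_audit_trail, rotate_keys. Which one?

By case analysis on redact_patent: premise 7 gives O(redact_patent ⊃ ¬run_backup) and premise 3 gives O(¬redact_patent ⊃ ¬run_backup), so O(¬run_backup) either way.
Premise 4, O(revoke_inventory ⊃ run_backup), contraposes to O(¬run_backup ⊃ ¬revoke_inventory); with O(¬run_backup) we get O(¬revoke_inventory).
Premise 8 is O(¬withhold_dossier ⊃ revoke_inventory); contrapositively O(¬revoke_inventory ⊃ withhold_dossier). Since O(¬revoke_inventory) holds, K gives O(withhold_dossier).
Premise 2 is O(¬audit_permit ⊃ ¬withhold_dossier); contrapositively O(withhold_dossier ⊃ audit_permit). Since O(withhold_dossier) holds, K gives O(audit_permit).
With premise 5, O(audit_permit ⊃ escalate_audit_trail), the K-axiom yields O(escalate_audit_trail).
So O(escalate_audit_trail) holds — escalate_audit_trail is obligatory. None of the other listed options is made obligatory by any chain of premises.

escalate_audit_trail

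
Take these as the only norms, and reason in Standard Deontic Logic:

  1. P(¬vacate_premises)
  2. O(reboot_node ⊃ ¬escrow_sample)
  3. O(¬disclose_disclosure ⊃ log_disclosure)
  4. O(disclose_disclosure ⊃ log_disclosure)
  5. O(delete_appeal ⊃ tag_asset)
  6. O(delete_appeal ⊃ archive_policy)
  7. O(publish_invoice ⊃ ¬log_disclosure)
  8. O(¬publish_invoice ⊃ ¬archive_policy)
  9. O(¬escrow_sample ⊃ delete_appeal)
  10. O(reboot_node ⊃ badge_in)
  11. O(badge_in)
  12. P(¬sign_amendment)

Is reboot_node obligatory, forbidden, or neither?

Premises 4 and 3 are O(disclose_disclosure ⊃ log_disclosure) and O(¬disclose_disclosure ⊃ log_disclosure); every ideal world satisfies disclose_disclosure or ¬disclose_disclosure, so in either case log_disclosure holds — hence O(log_disclosure).
Premise 7, O(publish_invoice ⊃ ¬log_disclosure), contraposes to O(log_disclosure ⊃ ¬publish_invoice); with O(log_disclosure) we get O(¬publish_invoice).
From O(¬publish_invoice) and premise 8, O(¬publish_invoice ⊃ ¬archive_policy), we obtain O(¬archive_policy).
The contrapositive of premise 6 (O(delete_appeal ⊃ archive_policy)) is O(¬archive_policy ⊃ ¬delete_appeal), and O(¬archive_policy) is already established, so O(¬delete_appeal).
The contrapositive of premise 9 (O(¬escrow_sample ⊃ delete_appeal)) is O(¬delete_appeal ⊃ escrow_sample), and O(¬delete_appeal) is already established, so O(escrow_sample).
Premise 2 is O(reboot_node ⊃ ¬escrow_sample); contrapositively O(escrow_sample ⊃ ¬reboot_node). Since O(escrow_sample) holds, K gives O(¬reboot_node).
Premises 1, 5, 10, 11, 12 do not contribute to this derivation.
Thus O(¬reboot_node), which is F(reboot_node): reboot_node is forbidden.

Forbidden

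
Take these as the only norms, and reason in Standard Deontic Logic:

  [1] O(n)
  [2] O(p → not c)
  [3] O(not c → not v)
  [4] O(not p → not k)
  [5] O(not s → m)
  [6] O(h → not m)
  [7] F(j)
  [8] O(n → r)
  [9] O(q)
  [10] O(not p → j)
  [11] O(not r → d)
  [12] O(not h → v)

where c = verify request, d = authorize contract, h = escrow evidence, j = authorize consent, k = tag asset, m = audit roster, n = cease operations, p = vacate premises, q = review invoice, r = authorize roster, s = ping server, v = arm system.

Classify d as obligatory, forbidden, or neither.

Neither

Premise 11 is O(not r → d), but O(not r) is not derivable from the premises, so it does not yield O(d).
No premise or chain of K-axiom applications forces O(d), and none forces O(not d). So d is neither obligatory nor forbidden under these norms.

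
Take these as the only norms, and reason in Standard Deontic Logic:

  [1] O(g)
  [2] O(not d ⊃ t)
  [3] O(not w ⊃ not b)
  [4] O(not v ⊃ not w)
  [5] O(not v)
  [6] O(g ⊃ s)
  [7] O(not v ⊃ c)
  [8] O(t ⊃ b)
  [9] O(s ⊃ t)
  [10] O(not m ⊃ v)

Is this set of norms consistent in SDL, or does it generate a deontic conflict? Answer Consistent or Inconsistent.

Inconsistent

Premise 1 gives O(g).
Applying K to premise 6 (O(g ⊃ s)) and O(g) yields O(s).
With premise 9, O(s ⊃ t), the K-axiom yields O(t).
Applying K to premise 8 (O(t ⊃ b)) and O(t) yields O(b).
The contrapositive of premise 3 (O(not w ⊃ not b)) is O(b ⊃ w), and O(b) is already established, so O(w).
Premise 4 is O(not v ⊃ not w); contrapositively O(w ⊃ v). Since O(w) holds, K gives O(v).
Yet premise 5 states O(not v).
We now have both O(v) and O(not v) — v is simultaneously obligatory and forbidden, violating the D-axiom.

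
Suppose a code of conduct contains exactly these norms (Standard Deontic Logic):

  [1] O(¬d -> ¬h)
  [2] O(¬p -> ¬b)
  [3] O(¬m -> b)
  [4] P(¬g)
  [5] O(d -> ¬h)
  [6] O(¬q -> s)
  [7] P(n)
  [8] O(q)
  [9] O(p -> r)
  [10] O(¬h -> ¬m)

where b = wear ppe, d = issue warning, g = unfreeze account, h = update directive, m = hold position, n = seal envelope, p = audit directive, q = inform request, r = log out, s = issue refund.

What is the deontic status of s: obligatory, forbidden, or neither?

Premise 6 is O(¬q -> s), but O(¬q) is not derivable from the premises, so it does not yield O(s).
No premise or chain of K-axiom applications forces O(s), and none forces O(¬s). So s is neither obligatory nor forbidden under these norms.

Neither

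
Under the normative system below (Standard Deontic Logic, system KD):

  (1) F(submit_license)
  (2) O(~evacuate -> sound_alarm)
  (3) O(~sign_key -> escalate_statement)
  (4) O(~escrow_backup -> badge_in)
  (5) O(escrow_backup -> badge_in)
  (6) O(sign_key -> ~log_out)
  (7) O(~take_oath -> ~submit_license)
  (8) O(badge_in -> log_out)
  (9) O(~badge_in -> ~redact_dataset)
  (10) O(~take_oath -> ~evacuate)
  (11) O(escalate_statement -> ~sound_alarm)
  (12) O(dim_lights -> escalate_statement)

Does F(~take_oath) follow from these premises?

By case analysis on escrow_backup: premise 5 gives O(escrow_backup -> badge_in) and premise 4 gives O(~escrow_backup -> badge_in), so O(badge_in) either way.
Premise 8 is O(badge_in -> log_out); since O(badge_in), deontic closure gives O(log_out).
Premise 6, O(sign_key -> ~log_out), contraposes to O(log_out -> ~sign_key); with O(log_out) we get O(~sign_key).
Applying K to premise 3 (O(~sign_key -> escalate_statement)) and O(~sign_key) yields O(escalate_statement).
Applying K to premise 11 (O(escalate_statement -> ~sound_alarm)) and O(escalate_statement) yields O(~sound_alarm).
The contrapositive of premise 2 (O(~evacuate -> sound_alarm)) is O(~sound_alarm -> evacuate), and O(~sound_alarm) is already established, so O(evacuate).
Premise 10 is O(~take_oath -> ~evacuate); contrapositively O(evacuate -> take_oath). Since O(evacuate) holds, K gives O(take_oath).
Premises 1, 7, 9, 12 do not contribute to this derivation.
So O(take_oath) holds, i.e. F(~take_oath). The claim follows.

Yes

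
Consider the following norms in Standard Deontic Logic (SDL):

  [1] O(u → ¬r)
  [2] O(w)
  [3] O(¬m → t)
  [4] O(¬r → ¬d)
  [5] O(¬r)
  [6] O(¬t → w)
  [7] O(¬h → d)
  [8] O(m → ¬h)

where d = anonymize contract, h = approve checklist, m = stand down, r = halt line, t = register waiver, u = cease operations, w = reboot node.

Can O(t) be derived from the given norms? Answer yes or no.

Yes

From premise 5 we have O(¬r).
From O(¬r) and premise 4, O(¬r → ¬d), we obtain O(¬d).
The contrapositive of premise 7 (O(¬h → d)) is O(¬d → h), and O(¬d) is already established, so O(h).
The contrapositive of premise 8 (O(m → ¬h)) is O(h → ¬m), and O(h) is already established, so O(¬m).
Applying K to premise 3 (O(¬m → t)) and O(¬m) yields O(t).
Premises 1, 2, 6 do not contribute to this derivation.
So O(t) follows.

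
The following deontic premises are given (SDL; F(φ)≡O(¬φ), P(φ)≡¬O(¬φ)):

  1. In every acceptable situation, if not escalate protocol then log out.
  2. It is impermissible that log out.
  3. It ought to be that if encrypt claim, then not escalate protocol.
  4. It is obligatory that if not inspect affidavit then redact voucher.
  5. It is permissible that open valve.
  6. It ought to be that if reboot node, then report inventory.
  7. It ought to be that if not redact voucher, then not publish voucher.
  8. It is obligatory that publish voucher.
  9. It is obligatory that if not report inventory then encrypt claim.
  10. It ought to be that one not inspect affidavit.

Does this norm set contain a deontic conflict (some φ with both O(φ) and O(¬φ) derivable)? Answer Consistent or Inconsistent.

Consistent

Premise 7 is O(¬redact_voucher → ¬publish_voucher), but O(¬redact_voucher) is not derivable from the premises, so it does not yield O(¬publish_voucher).
So O(¬publish_voucher) is not derivable, and the apparent clash with O(publish_voucher) does not arise.
A world satisfying every obligation exists (e.g. encrypt_claim=false, escalate_protocol=true, inspect_affidavit=false, log_out=false, open_valve=false, publish_voucher=true, reboot_node=false, redact_voucher=true, report_inventory=true); no atom is both obligatory and forbidden, so the set is consistent.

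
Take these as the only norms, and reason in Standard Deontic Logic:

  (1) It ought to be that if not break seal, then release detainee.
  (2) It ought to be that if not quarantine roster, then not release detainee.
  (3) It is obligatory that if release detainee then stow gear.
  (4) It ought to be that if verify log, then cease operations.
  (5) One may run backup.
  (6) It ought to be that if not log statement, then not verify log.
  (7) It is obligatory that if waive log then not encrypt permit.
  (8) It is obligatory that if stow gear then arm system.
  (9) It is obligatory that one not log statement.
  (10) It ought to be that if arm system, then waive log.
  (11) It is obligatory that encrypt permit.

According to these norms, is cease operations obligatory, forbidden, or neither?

Neither

Premise 4 is O(verify_log → cease_operations), but O(verify_log) is not derivable from the premises, so it does not yield O(cease_operations).
No premise or chain of K-axiom applications forces O(cease_operations), and none forces O(¬cease_operations). So cease_operations is neither obligatory nor forbidden under these norms.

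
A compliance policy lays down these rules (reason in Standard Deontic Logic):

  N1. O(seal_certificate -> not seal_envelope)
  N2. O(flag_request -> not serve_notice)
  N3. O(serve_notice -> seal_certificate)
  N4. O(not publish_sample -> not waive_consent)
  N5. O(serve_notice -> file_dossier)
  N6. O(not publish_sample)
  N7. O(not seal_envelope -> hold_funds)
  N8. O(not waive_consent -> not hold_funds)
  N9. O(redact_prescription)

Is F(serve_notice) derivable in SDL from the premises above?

Yes

Premise 6 states O(not publish_sample) outright.
With premise 4, O(not publish_sample -> not waive_consent), the K-axiom yields O(not waive_consent).
Premise 8 is O(not waive_consent -> not hold_funds); since O(not waive_consent), deontic closure gives O(not hold_funds).
Premise 7, O(not seal_envelope -> hold_funds), contraposes to O(not hold_funds -> seal_envelope); with O(not hold_funds) we get O(seal_envelope).
Premise 1 is O(seal_certificate -> not seal_envelope); contrapositively O(seal_envelope -> not seal_certificate). Since O(seal_envelope) holds, K gives O(not seal_certificate).
Premise 3 is O(serve_notice -> seal_certificate); contrapositively O(not seal_certificate -> not serve_notice). Since O(not seal_certificate) holds, K gives O(not serve_notice).
Premises 2, 5, 9 do not contribute to this derivation.
So O(not serve_notice) holds, i.e. F(serve_notice). The claim follows.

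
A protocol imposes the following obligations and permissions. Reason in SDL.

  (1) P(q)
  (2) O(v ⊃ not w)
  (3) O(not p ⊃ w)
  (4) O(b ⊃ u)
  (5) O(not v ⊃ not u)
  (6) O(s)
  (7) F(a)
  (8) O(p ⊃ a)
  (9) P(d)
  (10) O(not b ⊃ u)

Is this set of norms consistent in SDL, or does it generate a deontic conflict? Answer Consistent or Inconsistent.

Inconsistent

Premises 10 and 4 are O(not b ⊃ u) and O(b ⊃ u); every ideal world satisfies not b or b, so in either case u holds — hence O(u).
The contrapositive of premise 5 (O(not v ⊃ not u)) is O(u ⊃ v), and O(u) is already established, so O(v).
Applying K to premise 2 (O(v ⊃ not w)) and O(v) yields O(not w).
Premise 3 is O(not p ⊃ w); contrapositively O(not w ⊃ p). Since O(not w) holds, K gives O(p).
Applying K to premise 8 (O(p ⊃ a)) and O(p) yields O(a).
However, F(a) at premise 7 amounts to O(not a).
We now have both O(a) and O(not a) — a is simultaneously obligatory and forbidden, violating the D-axiom.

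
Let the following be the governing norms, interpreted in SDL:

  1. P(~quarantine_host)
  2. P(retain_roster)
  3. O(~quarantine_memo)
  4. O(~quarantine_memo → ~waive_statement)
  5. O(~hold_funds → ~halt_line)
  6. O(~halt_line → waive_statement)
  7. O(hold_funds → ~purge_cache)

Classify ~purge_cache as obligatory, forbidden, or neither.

Obligatory

Premise 3 gives O(~quarantine_memo).
Applying K to premise 4 (O(~quarantine_memo → ~waive_statement)) and O(~quarantine_memo) yields O(~waive_statement).
The contrapositive of premise 6 (O(~halt_line → waive_statement)) is O(~waive_statement → halt_line), and O(~waive_statement) is already established, so O(halt_line).
Premise 5 is O(~hold_funds → ~halt_line); contrapositively O(halt_line → hold_funds). Since O(halt_line) holds, K gives O(hold_funds).
With premise 7, O(hold_funds → ~purge_cache), the K-axiom yields O(~purge_cache).
Premises 1, 2 do not contribute to this derivation.
Hence ~purge_cache is obligatory.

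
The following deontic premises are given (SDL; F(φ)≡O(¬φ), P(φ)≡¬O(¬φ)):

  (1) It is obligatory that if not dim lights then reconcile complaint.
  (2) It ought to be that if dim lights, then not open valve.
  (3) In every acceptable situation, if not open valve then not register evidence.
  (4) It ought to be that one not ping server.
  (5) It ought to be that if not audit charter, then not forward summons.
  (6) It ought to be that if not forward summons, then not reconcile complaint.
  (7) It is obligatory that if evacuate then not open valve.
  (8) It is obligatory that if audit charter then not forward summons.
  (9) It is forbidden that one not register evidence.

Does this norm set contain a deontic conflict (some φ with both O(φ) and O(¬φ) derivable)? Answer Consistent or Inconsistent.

Premises 5 and 8 cover both cases: O(¬audit_charter → ¬forward_summons) and O(audit_charter → ¬forward_summons). Since ¬audit_charter ∨ audit_charter is a tautology, O(¬forward_summons) follows.
Premise 6 is O(¬forward_summons → ¬reconcile_complaint); since O(¬forward_summons), deontic closure gives O(¬reconcile_complaint).
Premise 1 is O(¬dim_lights → reconcile_complaint); contrapositively O(¬reconcile_complaint → dim_lights). Since O(¬reconcile_complaint) holds, K gives O(dim_lights).
With premise 2, O(dim_lights → ¬open_valve), the K-axiom yields O(¬open_valve).
Applying K to premise 3 (O(¬open_valve → ¬register_evidence)) and O(¬open_valve) yields O(¬register_evidence).
However, F(¬register_evidence) at premise 9 amounts to O(register_evidence).
We now have both O(¬register_evidence) and O(register_evidence) — register_evidence is simultaneously obligatory and forbidden, violating the D-axiom.

Inconsistent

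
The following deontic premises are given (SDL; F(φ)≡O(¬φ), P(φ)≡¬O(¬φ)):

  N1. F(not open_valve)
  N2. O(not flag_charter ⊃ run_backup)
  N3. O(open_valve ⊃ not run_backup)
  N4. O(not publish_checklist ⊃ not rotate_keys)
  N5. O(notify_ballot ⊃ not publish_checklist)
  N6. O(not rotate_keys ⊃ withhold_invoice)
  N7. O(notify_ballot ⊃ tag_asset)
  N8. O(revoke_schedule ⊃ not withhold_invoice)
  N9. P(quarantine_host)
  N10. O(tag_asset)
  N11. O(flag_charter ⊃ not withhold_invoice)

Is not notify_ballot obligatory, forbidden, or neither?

Premise 1 is F(not open_valve), i.e. O(open_valve).
From O(open_valve) and premise 3, O(open_valve ⊃ not run_backup), we obtain O(not run_backup).
Premise 2 is O(not flag_charter ⊃ run_backup); contrapositively O(not run_backup ⊃ flag_charter). Since O(not run_backup) holds, K gives O(flag_charter).
From O(flag_charter) and premise 11, O(flag_charter ⊃ not withhold_invoice), we obtain O(not withhold_invoice).
Premise 6, O(not rotate_keys ⊃ withhold_invoice), contraposes to O(not withhold_invoice ⊃ rotate_keys); with O(not withhold_invoice) we get O(rotate_keys).
Premise 4 is O(not publish_checklist ⊃ not rotate_keys); contrapositively O(rotate_keys ⊃ publish_checklist). Since O(rotate_keys) holds, K gives O(publish_checklist).
Premise 5 is O(notify_ballot ⊃ not publish_checklist); contrapositively O(publish_checklist ⊃ not notify_ballot). Since O(publish_checklist) holds, K gives O(not notify_ballot).
Premises 7, 8, 9, 10 do not contribute to this derivation.
Hence not notify_ballot is obligatory.

Obligatory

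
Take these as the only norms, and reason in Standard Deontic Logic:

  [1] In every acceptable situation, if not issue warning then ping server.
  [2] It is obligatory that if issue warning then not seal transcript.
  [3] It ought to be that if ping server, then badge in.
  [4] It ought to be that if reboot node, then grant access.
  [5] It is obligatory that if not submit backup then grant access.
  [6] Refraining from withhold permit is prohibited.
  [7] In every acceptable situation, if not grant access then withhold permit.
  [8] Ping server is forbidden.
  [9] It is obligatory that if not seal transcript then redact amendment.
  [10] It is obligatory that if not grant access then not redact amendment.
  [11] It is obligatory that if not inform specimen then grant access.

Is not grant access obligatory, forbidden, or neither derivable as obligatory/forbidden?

Premise 8 is F(ping_server), i.e. O(¬ping_server).
Premise 1, O(¬issue_warning → ping_server), contraposes to O(¬ping_server → issue_warning); with O(¬ping_server) we get O(issue_warning).
Premise 2 is O(issue_warning → ¬seal_transcript); since O(issue_warning), deontic closure gives O(¬seal_transcript).
With premise 9, O(¬seal_transcript → redact_amendment), the K-axiom yields O(redact_amendment).
Premise 10 is O(¬grant_access → ¬redact_amendment); contrapositively O(redact_amendment → grant_access). Since O(redact_amendment) holds, K gives O(grant_access).
Premises 3, 4, 5, 6, 7, 11 do not contribute to this derivation.
Thus O(grant_access), which is F(¬grant_access): ¬grant_access is forbidden.

Forbidden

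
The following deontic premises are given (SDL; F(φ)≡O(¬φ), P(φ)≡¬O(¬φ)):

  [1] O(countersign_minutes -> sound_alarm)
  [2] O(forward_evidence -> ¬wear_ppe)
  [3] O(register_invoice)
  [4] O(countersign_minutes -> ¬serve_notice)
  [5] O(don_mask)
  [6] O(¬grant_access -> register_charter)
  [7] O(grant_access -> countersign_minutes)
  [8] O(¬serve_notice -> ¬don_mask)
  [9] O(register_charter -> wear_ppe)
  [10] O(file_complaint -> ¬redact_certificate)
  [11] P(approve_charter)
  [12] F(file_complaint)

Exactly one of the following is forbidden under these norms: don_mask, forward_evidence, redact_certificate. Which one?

forward_evidence

Premise 5 states O(don_mask) outright.
The contrapositive of premise 8 (O(¬serve_notice -> ¬don_mask)) is O(don_mask -> serve_notice), and O(don_mask) is already established, so O(serve_notice).
The contrapositive of premise 4 (O(countersign_minutes -> ¬serve_notice)) is O(serve_notice -> ¬countersign_minutes), and O(serve_notice) is already established, so O(¬countersign_minutes).
The contrapositive of premise 7 (O(grant_access -> countersign_minutes)) is O(¬countersign_minutes -> ¬grant_access), and O(¬countersign_minutes) is already established, so O(¬grant_access).
Premise 6 is O(¬grant_access -> register_charter); since O(¬grant_access), deontic closure gives O(register_charter).
Applying K to premise 9 (O(register_charter -> wear_ppe)) and O(register_charter) yields O(wear_ppe).
The contrapositive of premise 2 (O(forward_evidence -> ¬wear_ppe)) is O(wear_ppe -> ¬forward_evidence), and O(wear_ppe) is already established, so O(¬forward_evidence).
So O(¬forward_evidence) holds, i.e. forward_evidence is forbidden. None of the other listed options is forbidden under the premises.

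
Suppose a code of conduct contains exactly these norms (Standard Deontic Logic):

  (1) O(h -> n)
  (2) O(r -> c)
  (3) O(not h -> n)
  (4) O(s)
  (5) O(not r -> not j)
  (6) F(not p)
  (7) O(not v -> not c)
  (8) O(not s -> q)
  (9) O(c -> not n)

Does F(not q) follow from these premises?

No

Premise 8 is O(not s -> q), but O(not s) is not derivable from the premises, so it does not yield O(q).
No other premise forces O(q). An ideal world satisfying every premise can still have not q true, so F(not q) is not derivable.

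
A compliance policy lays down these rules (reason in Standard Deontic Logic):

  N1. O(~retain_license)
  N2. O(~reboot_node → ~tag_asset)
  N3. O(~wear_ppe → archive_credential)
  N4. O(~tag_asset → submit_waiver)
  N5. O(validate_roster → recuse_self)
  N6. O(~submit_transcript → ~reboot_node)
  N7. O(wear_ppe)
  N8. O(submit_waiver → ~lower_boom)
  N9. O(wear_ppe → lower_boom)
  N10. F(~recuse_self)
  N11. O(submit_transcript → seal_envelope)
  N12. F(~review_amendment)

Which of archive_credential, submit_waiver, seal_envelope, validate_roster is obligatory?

seal_envelope

Premise 7 gives O(wear_ppe).
With premise 9, O(wear_ppe → lower_boom), the K-axiom yields O(lower_boom).
Premise 8 is O(submit_waiver → ~lower_boom); contrapositively O(lower_boom → ~submit_waiver). Since O(lower_boom) holds, K gives O(~submit_waiver).
Premise 4, O(~tag_asset → submit_waiver), contraposes to O(~submit_waiver → tag_asset); with O(~submit_waiver) we get O(tag_asset).
The contrapositive of premise 2 (O(~reboot_node → ~tag_asset)) is O(tag_asset → reboot_node), and O(tag_asset) is already established, so O(reboot_node).
Premise 6, O(~submit_transcript → ~reboot_node), contraposes to O(reboot_node → submit_transcript); with O(reboot_node) we get O(submit_transcript).
With premise 11, O(submit_transcript → seal_envelope), the K-axiom yields O(seal_envelope).
So O(seal_envelope) holds — seal_envelope is obligatory. None of the other listed options is made obligatory by any chain of premises.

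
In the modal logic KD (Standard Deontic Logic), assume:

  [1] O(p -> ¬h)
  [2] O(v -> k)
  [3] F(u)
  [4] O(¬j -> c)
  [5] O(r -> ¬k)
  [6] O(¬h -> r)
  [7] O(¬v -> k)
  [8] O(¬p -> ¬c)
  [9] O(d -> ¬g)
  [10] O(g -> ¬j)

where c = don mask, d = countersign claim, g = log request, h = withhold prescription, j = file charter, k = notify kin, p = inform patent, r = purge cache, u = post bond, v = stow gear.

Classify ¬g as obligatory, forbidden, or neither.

Obligatory

Premises 7 and 2 are O(¬v -> k) and O(v -> k); every ideal world satisfies ¬v or v, so in either case k holds — hence O(k).
Premise 5 is O(r -> ¬k); contrapositively O(k -> ¬r). Since O(k) holds, K gives O(¬r).
The contrapositive of premise 6 (O(¬h -> r)) is O(¬r -> h), and O(¬r) is already established, so O(h).
Premise 1 is O(p -> ¬h); contrapositively O(h -> ¬p). Since O(h) holds, K gives O(¬p).
Applying K to premise 8 (O(¬p -> ¬c)) and O(¬p) yields O(¬c).
The contrapositive of premise 4 (O(¬j -> c)) is O(¬c -> j), and O(¬c) is already established, so O(j).
The contrapositive of premise 10 (O(g -> ¬j)) is O(j -> ¬g), and O(j) is already established, so O(¬g).
Premises 3, 9 do not contribute to this derivation.
Hence ¬g is obligatory.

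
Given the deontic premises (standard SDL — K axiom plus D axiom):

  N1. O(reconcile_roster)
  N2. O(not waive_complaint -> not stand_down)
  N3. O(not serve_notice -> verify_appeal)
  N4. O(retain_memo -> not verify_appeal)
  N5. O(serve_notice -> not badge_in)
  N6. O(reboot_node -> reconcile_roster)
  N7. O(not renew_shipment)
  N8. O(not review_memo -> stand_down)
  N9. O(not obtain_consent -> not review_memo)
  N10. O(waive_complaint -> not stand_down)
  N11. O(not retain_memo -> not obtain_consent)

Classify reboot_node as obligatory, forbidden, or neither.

Premise 6 is O(reboot_node -> reconcile_roster); even if O(reconcile_roster) held, inferring O(reboot_node) would be affirming the consequent — invalid.
No premise or chain of K-axiom applications forces O(reboot_node), and none forces O(not reboot_node). So reboot_node is neither obligatory nor forbidden under these norms.

Neither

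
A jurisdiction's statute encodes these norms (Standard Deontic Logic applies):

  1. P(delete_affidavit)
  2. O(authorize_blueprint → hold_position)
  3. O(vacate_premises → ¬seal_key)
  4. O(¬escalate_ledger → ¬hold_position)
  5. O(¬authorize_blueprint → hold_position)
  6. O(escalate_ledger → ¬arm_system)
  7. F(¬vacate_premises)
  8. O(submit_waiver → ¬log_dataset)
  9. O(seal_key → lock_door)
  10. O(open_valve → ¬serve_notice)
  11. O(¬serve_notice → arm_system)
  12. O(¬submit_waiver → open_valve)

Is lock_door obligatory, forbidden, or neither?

Neither

Premise 9 is O(seal_key → lock_door), but O(seal_key) is not derivable from the premises, so it does not yield O(lock_door).
No premise or chain of K-axiom applications forces O(lock_door), and none forces O(¬lock_door). So lock_door is neither obligatory nor forbidden under these norms.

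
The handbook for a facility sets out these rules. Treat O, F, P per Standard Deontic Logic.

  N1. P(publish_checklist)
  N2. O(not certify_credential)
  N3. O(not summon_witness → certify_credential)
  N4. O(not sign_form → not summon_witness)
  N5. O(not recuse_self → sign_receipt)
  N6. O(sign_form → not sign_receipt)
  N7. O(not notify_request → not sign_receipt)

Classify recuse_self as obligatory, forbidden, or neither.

Premise 2 states O(not certify_credential) outright.
Premise 3, O(not summon_witness → certify_credential), contraposes to O(not certify_credential → summon_witness); with O(not certify_credential) we get O(summon_witness).
Premise 4, O(not sign_form → not summon_witness), contraposes to O(summon_witness → sign_form); with O(summon_witness) we get O(sign_form).
From O(sign_form) and premise 6, O(sign_form → not sign_receipt), we obtain O(not sign_receipt).
Premise 5, O(not recuse_self → sign_receipt), contraposes to O(not sign_receipt → recuse_self); with O(not sign_receipt) we get O(recuse_self).
Premises 1, 7 do not contribute to this derivation.
Hence recuse_self is obligatory.

Obligatory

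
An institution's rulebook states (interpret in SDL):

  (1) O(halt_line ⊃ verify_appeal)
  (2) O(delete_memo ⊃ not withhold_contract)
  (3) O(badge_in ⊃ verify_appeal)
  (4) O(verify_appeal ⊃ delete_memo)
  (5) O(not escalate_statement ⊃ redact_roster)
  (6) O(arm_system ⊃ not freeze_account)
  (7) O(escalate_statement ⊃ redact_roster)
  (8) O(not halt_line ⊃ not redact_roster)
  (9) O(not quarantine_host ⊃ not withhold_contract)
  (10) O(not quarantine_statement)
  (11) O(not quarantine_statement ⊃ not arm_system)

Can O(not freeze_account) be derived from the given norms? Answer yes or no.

Premise 6 is O(arm_system ⊃ not freeze_account), but O(arm_system) is not derivable from the premises, so it does not yield O(not freeze_account).
No other premise forces O(not freeze_account). An ideal world satisfying every premise can still have not freeze_account false, so O(not freeze_account) is not derivable.

No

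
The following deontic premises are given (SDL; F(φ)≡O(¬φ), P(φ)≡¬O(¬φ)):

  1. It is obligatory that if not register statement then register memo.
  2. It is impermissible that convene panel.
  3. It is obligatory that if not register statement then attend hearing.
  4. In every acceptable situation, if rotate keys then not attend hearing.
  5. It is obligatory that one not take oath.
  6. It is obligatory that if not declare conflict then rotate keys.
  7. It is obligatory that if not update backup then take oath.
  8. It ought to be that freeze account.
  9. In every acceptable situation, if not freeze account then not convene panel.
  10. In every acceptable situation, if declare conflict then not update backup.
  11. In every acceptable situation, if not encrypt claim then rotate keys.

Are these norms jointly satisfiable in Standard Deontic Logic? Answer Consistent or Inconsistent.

Premise 9 is O(¬freeze_account → ¬convene_panel); even if O(¬convene_panel) held, inferring O(¬freeze_account) would be affirming the consequent — invalid.
So O(¬freeze_account) is not derivable, and the apparent clash with O(freeze_account) does not arise.
A world satisfying every obligation exists (e.g. attend_hearing=false, convene_panel=false, declare_conflict=false, encrypt_claim=false, freeze_account=true, register_memo=false, register_statement=true, rotate_keys=true, take_oath=false, update_backup=true); no atom is both obligatory and forbidden, so the set is consistent.

Consistent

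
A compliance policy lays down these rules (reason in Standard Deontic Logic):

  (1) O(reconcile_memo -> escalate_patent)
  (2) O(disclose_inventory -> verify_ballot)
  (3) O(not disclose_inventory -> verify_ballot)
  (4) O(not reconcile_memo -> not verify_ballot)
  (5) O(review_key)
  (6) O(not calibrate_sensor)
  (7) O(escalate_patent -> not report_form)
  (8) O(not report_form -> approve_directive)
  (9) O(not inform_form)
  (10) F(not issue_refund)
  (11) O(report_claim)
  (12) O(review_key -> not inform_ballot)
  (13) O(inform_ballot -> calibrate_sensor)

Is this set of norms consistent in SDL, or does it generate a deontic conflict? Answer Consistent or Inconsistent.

Premise 13 is O(inform_ballot -> calibrate_sensor), but O(inform_ballot) is not derivable from the premises, so it does not yield O(calibrate_sensor).
So O(calibrate_sensor) is not derivable, and the apparent clash with O(not calibrate_sensor) does not arise.
A world satisfying every obligation exists (e.g. approve_directive=true, calibrate_sensor=false, disclose_inventory=false, escalate_patent=true, inform_ballot=false, inform_form=false, issue_refund=true, reconcile_memo=true, report_claim=true, report_form=false, review_key=true, verify_ballot=true); no atom is both obligatory and forbidden, so the set is consistent.

Consistent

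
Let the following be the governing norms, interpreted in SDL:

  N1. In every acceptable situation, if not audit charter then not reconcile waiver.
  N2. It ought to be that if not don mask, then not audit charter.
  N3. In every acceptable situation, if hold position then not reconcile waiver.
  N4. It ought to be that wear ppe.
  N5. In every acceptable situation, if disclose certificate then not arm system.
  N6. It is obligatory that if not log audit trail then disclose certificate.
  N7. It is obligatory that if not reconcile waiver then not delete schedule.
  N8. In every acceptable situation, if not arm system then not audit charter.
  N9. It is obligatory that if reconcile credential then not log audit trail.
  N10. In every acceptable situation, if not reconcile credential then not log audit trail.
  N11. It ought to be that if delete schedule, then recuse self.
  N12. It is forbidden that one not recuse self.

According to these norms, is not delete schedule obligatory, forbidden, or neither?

Obligatory

Premises 10 and 9 cover both cases: O(¬reconcile_credential → ¬log_audit_trail) and O(reconcile_credential → ¬log_audit_trail). Since ¬reconcile_credential ∨ reconcile_credential is a tautology, O(¬log_audit_trail) follows.
Premise 6 is O(¬log_audit_trail → disclose_certificate); since O(¬log_audit_trail), deontic closure gives O(disclose_certificate).
From O(disclose_certificate) and premise 5, O(disclose_certificate → ¬arm_system), we obtain O(¬arm_system).
Applying K to premise 8 (O(¬arm_system → ¬audit_charter)) and O(¬arm_system) yields O(¬audit_charter).
Applying K to premise 1 (O(¬audit_charter → ¬reconcile_waiver)) and O(¬audit_charter) yields O(¬reconcile_waiver).
Applying K to premise 7 (O(¬reconcile_waiver → ¬delete_schedule)) and O(¬reconcile_waiver) yields O(¬delete_schedule).
Premises 2, 3, 4, 11, 12 do not contribute to this derivation.
Hence ¬delete_schedule is obligatory.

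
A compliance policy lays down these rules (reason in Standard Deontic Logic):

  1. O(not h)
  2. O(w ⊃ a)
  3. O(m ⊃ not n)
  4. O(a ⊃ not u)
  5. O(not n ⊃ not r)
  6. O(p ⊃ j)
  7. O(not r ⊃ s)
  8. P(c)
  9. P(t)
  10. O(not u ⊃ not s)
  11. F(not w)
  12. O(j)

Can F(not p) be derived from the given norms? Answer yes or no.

No

Premise 6 is O(p ⊃ j); even if O(j) held, inferring O(p) would be affirming the consequent — invalid.
No other premise forces O(p). An ideal world satisfying every premise can still have not p true, so F(not p) is not derivable.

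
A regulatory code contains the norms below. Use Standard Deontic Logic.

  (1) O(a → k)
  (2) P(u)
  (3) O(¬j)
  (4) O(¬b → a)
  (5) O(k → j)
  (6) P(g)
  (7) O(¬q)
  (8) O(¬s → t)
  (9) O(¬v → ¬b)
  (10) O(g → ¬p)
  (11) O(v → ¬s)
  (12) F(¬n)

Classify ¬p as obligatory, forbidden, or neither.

Premise 10 is O(g → ¬p), but O(g) is not derivable from the premises (the permission P(g) asserts only ¬O(¬g), not O(g)), so it does not yield O(¬p).
No premise or chain of K-axiom applications forces O(¬p), and none forces O(p). So ¬p is neither obligatory nor forbidden under these norms.

Neither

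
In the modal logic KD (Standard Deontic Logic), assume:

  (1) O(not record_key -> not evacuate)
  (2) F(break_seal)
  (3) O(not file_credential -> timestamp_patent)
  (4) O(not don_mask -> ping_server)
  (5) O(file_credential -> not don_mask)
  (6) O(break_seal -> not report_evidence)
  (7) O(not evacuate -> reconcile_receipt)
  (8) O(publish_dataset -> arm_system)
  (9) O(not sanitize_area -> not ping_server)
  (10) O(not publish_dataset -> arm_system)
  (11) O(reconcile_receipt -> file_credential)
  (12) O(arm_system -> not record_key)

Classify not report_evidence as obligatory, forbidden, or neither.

Neither

Premise 6 is O(break_seal -> not report_evidence), but O(break_seal) is not derivable from the premises, so it does not yield O(not report_evidence).
No premise or chain of K-axiom applications forces O(not report_evidence), and none forces O(report_evidence). So not report_evidence is neither obligatory nor forbidden under these norms.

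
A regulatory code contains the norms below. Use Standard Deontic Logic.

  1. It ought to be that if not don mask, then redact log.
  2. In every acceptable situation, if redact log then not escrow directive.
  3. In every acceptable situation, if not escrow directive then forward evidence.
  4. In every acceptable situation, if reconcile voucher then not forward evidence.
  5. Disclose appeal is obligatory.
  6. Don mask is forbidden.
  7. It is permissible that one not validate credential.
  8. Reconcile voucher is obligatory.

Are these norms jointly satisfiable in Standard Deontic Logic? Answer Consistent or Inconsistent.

From premise 8 we have O(reconcile_voucher).
Premise 4 is O(reconcile_voucher → ¬forward_evidence); since O(reconcile_voucher), deontic closure gives O(¬forward_evidence).
Premise 3, O(¬escrow_directive → forward_evidence), contraposes to O(¬forward_evidence → escrow_directive); with O(¬forward_evidence) we get O(escrow_directive).
The contrapositive of premise 2 (O(redact_log → ¬escrow_directive)) is O(escrow_directive → ¬redact_log), and O(escrow_directive) is already established, so O(¬redact_log).
The contrapositive of premise 1 (O(¬don_mask → redact_log)) is O(¬redact_log → don_mask), and O(¬redact_log) is already established, so O(don_mask).
Yet premise 6 is F(don_mask), i.e. O(¬don_mask).
We now have both O(don_mask) and O(¬don_mask) — don_mask is simultaneously obligatory and forbidden, violating the D-axiom.

Inconsistent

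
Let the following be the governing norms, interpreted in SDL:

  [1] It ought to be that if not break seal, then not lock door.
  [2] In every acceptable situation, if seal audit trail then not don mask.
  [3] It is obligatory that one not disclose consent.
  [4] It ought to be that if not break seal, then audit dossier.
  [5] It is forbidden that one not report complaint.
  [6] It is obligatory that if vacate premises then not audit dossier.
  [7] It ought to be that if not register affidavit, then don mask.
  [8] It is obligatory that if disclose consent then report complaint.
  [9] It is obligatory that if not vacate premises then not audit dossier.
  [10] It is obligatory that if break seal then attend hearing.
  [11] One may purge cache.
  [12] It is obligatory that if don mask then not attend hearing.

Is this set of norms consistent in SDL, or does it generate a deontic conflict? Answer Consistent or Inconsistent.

Consistent

Premise 8 is O(disclose_consent → report_complaint); even if O(report_complaint) held, inferring O(disclose_consent) would be affirming the consequent — invalid.
So O(disclose_consent) is not derivable, and the apparent clash with O(¬disclose_consent) does not arise.
A world satisfying every obligation exists (e.g. attend_hearing=true, audit_dossier=false, break_seal=true, disclose_consent=false, don_mask=false, lock_door=false, purge_cache=false, register_affidavit=true, report_complaint=true, seal_audit_trail=false, vacate_premises=false); no atom is both obligatory and forbidden, so the set is consistent.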